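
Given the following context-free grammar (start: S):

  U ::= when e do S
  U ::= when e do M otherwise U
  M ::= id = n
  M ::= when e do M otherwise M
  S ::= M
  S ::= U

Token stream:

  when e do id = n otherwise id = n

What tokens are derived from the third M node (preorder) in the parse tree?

id = n

[S [M when e do [M id = n] otherwise [M id = n]]]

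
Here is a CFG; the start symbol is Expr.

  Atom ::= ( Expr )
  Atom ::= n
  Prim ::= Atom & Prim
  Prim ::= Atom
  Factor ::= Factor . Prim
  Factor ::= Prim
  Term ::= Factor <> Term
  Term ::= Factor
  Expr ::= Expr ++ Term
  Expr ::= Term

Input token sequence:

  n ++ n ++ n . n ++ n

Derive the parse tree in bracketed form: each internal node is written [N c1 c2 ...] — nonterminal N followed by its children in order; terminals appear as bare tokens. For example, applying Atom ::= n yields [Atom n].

Expr
Expr ++ Term
Expr ++ Term ++ Term
Expr ++ Term ++ Term ++ Term
Term ++ Term ++ Term ++ Term
Factor ++ Term ++ Term ++ Term
Prim ++ Term ++ Term ++ Term
Atom ++ Term ++ Term ++ Term
n ++ Term ++ Term ++ Term
n ++ Factor ++ Term ++ Term
n ++ Prim ++ Term ++ Term
n ++ Atom ++ Term ++ Term
n ++ n ++ Term ++ Term
n ++ n ++ Factor ++ Term
n ++ n ++ Factor . Prim ++ Term
n ++ n ++ Prim . Prim ++ Term
n ++ n ++ Atom . Prim ++ Term
n ++ n ++ n . Prim ++ Term
n ++ n ++ n . Atom ++ Term
n ++ n ++ n . n ++ Term
n ++ n ++ n . n ++ Factor
n ++ n ++ n . n ++ Prim
n ++ n ++ n . n ++ Atom
n ++ n ++ n . n ++ n

[Expr [Expr [Expr [Expr [Term [Factor [Prim [Atom n]]]]] ++ [Term [Factor [Prim [Atom n]]]]] ++ [Term [Factor [Factor [Prim [Atom n]]] . [Prim [Atom n]]]]] ++ [Term [Factor [Prim [Atom n]]]]]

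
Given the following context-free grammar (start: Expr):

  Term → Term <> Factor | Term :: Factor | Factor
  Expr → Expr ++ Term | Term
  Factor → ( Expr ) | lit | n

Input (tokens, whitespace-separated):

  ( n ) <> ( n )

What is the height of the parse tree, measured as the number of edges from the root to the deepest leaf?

[Expr [Term [Term [Factor ( [Expr [Term [Factor n]]] )]] <> [Factor ( [Expr [Term [Factor n]]] )]]]

7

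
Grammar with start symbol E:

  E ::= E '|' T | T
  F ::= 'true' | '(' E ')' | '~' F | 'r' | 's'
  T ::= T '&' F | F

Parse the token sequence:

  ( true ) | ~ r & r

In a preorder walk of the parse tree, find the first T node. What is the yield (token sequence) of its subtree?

( true )

[E [E [T [F ( [E [T [F true]]] )]]] | [T [T [F ~ [F r]]] & [F r]]]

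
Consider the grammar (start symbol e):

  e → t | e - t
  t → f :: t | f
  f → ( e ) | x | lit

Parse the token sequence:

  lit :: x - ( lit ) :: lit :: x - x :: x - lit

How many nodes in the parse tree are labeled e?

5

[e [e [e [e [t [f lit] :: [t [f x]]]] - [t [f ( [e [t [f lit]]] )] :: [t [f lit] :: [t [f x]]]]] - [t [f x] :: [t [f x]]]] - [t [f lit]]]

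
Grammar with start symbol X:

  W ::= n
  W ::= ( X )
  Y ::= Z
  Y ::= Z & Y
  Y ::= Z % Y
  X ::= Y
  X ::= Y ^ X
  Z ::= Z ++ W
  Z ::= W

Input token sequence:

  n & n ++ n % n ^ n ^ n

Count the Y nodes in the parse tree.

5

[X [Y [Z [W n]] & [Y [Z [Z [W n]] ++ [W n]] % [Y [Z [W n]]]]] ^ [X [Y [Z [W n]]] ^ [X [Y [Z [W n]]]]]]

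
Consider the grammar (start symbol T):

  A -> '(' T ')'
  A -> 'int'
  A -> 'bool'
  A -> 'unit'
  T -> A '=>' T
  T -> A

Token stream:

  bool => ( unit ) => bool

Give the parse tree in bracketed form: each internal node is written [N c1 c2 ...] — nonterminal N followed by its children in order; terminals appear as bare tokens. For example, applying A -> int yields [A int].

T
A => T
bool => T
bool => A => T
bool => ( T ) => T
bool => ( A ) => T
bool => ( unit ) => T
bool => ( unit ) => A
bool => ( unit ) => bool

[T [A bool] => [T [A ( [T [A unit]] )] => [T [A bool]]]]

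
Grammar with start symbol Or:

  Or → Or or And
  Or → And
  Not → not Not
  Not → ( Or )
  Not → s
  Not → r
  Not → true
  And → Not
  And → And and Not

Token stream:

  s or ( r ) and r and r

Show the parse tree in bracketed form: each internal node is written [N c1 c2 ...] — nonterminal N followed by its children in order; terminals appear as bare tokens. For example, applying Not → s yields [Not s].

[Or [Or [And [Not s]]] or [And [And [And [Not ( [Or [And [Not r]]] )]] and [Not r]] and [Not r]]]

Or
Or or And
And or And
Not or And
s or And
s or And and Not
s or And and Not and Not
s or Not and Not and Not
s or ( Or ) and Not and Not
s or ( And ) and Not and Not
s or ( Not ) and Not and Not
s or ( r ) and Not and Not
s or ( r ) and r and Not
s or ( r ) and r and r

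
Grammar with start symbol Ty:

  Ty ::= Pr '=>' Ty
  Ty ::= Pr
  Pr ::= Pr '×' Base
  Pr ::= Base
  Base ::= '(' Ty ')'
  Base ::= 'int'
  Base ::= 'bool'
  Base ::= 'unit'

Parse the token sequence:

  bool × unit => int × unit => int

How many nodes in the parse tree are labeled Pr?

5

[Ty [Pr [Pr [Base bool]] × [Base unit]] => [Ty [Pr [Pr [Base int]] × [Base unit]] => [Ty [Pr [Base int]]]]]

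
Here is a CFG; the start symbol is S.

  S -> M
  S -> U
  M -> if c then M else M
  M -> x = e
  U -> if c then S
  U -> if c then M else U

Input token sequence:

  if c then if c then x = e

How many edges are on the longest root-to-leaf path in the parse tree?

6

[S [U if c then [S [U if c then [S [M x = e]]]]]]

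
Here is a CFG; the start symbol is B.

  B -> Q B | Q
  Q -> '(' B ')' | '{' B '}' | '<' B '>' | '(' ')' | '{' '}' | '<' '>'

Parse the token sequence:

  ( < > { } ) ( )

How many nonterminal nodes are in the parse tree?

8

[B [Q ( [B [Q < >] [B [Q { }]]] )] [B [Q ( )]]]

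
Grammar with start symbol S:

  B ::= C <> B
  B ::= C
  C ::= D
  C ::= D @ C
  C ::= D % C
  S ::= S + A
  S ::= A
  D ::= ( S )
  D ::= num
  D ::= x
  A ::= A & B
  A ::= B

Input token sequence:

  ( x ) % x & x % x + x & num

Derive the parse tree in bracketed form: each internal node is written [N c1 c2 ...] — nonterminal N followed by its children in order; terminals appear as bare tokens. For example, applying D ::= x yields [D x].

[S [S [A [A [B [C [D ( [S [A [B [C [D x]]]]] )] % [C [D x]]]]] & [B [C [D x] % [C [D x]]]]]] + [A [A [B [C [D x]]]] & [B [C [D num]]]]]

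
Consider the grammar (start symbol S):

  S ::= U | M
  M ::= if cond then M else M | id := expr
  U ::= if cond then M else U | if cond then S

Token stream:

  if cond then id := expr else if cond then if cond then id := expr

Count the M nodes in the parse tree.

2

[S [U if cond then [M id := expr] else [U if cond then [S [U if cond then [S [M id := expr]]]]]]]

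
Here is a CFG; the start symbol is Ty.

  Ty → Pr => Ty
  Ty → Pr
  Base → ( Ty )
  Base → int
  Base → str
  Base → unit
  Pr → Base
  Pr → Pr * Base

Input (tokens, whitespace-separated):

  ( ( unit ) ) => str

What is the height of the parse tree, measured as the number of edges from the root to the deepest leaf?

[Ty [Pr [Base ( [Ty [Pr [Base ( [Ty [Pr [Base unit]]] )]]] )]] => [Ty [Pr [Base str]]]]

9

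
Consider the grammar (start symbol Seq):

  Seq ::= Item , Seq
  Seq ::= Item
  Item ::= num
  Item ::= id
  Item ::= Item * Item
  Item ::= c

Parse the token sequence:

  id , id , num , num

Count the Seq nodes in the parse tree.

[Seq [Item id] , [Seq [Item id] , [Seq [Item num] , [Seq [Item num]]]]]

4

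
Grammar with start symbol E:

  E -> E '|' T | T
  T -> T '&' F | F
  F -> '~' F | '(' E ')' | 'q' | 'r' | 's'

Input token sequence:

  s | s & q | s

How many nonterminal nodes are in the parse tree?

[E [E [E [T [F s]]] | [T [T [F s]] & [F q]]] | [T [F s]]]

11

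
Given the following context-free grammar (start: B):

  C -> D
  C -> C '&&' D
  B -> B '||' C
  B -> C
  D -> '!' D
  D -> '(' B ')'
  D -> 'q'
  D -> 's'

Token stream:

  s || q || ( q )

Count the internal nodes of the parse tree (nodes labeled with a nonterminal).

[B [B [B [C [D s]]] || [C [D q]]] || [C [D ( [B [C [D q]]] )]]]

12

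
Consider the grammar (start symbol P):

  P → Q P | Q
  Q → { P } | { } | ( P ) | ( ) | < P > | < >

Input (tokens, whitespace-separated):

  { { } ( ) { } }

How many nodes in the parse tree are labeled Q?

4

[P [Q { [P [Q { }] [P [Q ( )] [P [Q { }]]]] }]]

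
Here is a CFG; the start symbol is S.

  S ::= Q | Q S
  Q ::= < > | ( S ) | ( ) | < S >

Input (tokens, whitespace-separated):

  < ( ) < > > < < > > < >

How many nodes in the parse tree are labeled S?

6

[S [Q < [S [Q ( )] [S [Q < >]]] >] [S [Q < [S [Q < >]] >] [S [Q < >]]]]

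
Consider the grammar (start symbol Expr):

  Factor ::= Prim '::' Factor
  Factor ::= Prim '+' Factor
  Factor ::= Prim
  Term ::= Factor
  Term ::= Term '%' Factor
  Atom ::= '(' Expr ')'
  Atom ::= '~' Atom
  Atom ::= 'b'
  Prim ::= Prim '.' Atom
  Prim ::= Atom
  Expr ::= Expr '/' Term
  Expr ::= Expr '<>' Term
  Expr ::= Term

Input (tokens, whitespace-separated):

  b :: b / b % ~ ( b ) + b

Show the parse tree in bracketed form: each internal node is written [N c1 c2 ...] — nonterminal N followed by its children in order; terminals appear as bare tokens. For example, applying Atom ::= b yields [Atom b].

[Expr [Expr [Term [Factor [Prim [Atom b]] :: [Factor [Prim [Atom b]]]]]] / [Term [Term [Factor [Prim [Atom b]]]] % [Factor [Prim [Atom ~ [Atom ( [Expr [Term [Factor [Prim [Atom b]]]]] )]]] + [Factor [Prim [Atom b]]]]]]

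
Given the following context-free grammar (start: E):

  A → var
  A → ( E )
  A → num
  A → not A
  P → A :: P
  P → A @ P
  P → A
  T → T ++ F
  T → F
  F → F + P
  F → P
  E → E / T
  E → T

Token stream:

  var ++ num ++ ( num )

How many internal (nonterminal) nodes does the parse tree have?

[E [T [T [T [F [P [A var]]]] ++ [F [P [A num]]]] ++ [F [P [A ( [E [T [F [P [A num]]]]] )]]]]]

18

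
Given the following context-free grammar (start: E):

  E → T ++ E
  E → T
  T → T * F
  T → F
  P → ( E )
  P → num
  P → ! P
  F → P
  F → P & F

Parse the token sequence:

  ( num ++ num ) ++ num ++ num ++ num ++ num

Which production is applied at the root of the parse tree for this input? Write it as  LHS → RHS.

[E [T [F [P ( [E [T [F [P num]]] ++ [E [T [F [P num]]]]] )]]] ++ [E [T [F [P num]]] ++ [E [T [F [P num]]] ++ [E [T [F [P num]]] ++ [E [T [F [P num]]]]]]]]

E → T ++ E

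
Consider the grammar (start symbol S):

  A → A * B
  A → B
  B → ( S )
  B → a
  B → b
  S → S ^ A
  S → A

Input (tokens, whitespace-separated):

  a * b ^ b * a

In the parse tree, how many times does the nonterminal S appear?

2

[S [S [A [A [B a]] * [B b]]] ^ [A [A [B b]] * [B a]]]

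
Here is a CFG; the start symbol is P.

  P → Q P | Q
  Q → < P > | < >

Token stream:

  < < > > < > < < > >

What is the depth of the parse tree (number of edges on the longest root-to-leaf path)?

[P [Q < [P [Q < >]] >] [P [Q < >] [P [Q < [P [Q < >]] >]]]]

6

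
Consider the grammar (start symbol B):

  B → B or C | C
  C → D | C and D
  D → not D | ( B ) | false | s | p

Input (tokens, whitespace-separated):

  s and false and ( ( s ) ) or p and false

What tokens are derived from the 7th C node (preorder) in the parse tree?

[B [B [C [C [C [D s]] and [D false]] and [D ( [B [C [D ( [B [C [D s]]] )]]] )]]] or [C [C [D p]] and [D false]]]

p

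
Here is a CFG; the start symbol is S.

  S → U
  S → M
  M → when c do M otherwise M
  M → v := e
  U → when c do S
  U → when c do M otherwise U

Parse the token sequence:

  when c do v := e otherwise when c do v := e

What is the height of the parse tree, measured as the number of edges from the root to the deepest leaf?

5

[S [U when c do [M v := e] otherwise [U when c do [S [M v := e]]]]]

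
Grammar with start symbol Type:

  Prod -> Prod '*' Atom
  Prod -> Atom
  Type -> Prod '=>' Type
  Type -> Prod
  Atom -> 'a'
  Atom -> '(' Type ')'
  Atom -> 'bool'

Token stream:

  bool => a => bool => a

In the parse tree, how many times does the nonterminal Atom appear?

4

[Type [Prod [Atom bool]] => [Type [Prod [Atom a]] => [Type [Prod [Atom bool]] => [Type [Prod [Atom a]]]]]]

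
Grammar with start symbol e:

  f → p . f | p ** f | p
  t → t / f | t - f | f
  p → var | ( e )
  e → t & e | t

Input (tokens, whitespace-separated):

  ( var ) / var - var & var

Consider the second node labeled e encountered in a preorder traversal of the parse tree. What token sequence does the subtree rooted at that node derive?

var

[e [t [t [t [f [p ( [e [t [f [p var]]]] )]]] / [f [p var]]] - [f [p var]]] & [e [t [f [p var]]]]]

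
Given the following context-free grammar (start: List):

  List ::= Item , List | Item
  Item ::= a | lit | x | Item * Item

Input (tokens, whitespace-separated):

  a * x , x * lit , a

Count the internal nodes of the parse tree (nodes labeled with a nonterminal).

[List [Item [Item a] * [Item x]] , [List [Item [Item x] * [Item lit]] , [List [Item a]]]]

10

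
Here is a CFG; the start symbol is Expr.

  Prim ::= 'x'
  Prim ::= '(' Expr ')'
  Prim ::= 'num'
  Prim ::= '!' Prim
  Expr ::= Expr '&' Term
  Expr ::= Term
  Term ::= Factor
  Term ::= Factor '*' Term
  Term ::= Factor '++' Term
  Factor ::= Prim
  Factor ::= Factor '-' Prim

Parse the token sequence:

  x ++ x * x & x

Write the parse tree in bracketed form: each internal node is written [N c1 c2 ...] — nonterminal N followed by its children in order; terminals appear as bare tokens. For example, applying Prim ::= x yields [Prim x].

[Expr [Expr [Term [Factor [Prim x]] ++ [Term [Factor [Prim x]] * [Term [Factor [Prim x]]]]]] & [Term [Factor [Prim x]]]]

Expr
Expr & Term
Term & Term
Factor ++ Term & Term
Prim ++ Term & Term
x ++ Term & Term
x ++ Factor * Term & Term
x ++ Prim * Term & Term
x ++ x * Term & Term
x ++ x * Factor & Term
x ++ x * Prim & Term
x ++ x * x & Term
x ++ x * x & Factor
x ++ x * x & Prim
x ++ x * x & x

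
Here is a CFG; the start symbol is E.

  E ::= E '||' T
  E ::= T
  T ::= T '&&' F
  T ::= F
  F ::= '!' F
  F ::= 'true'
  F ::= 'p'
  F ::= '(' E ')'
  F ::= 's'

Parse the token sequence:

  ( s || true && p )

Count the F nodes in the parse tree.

4

[E [T [F ( [E [E [T [F s]]] || [T [T [F true]] && [F p]]] )]]]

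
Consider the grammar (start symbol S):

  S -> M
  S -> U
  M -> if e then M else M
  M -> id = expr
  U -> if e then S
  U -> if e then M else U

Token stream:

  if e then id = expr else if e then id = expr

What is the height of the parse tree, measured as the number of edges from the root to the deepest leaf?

[S [U if e then [M id = expr] else [U if e then [S [M id = expr]]]]]

5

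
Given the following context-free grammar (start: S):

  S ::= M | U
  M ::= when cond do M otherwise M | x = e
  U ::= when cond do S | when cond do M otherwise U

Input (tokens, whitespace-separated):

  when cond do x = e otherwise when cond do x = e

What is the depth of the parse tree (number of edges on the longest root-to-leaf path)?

5

[S [U when cond do [M x = e] otherwise [U when cond do [S [M x = e]]]]]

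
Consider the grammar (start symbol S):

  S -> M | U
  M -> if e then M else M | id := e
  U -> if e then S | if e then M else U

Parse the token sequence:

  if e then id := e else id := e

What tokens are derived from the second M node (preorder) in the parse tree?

[S [M if e then [M id := e] else [M id := e]]]

id := e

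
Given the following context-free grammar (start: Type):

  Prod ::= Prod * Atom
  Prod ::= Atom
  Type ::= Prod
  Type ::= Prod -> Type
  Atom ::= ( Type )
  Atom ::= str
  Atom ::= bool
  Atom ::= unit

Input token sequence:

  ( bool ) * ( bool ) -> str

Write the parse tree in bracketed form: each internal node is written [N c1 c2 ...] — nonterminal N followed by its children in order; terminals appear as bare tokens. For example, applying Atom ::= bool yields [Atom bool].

[Type [Prod [Prod [Atom ( [Type [Prod [Atom bool]]] )]] * [Atom ( [Type [Prod [Atom bool]]] )]] -> [Type [Prod [Atom str]]]]

Type
Prod -> Type
Prod * Atom -> Type
Atom * Atom -> Type
( Type ) * Atom -> Type
( Prod ) * Atom -> Type
( Atom ) * Atom -> Type
( bool ) * Atom -> Type
( bool ) * ( Type ) -> Type
( bool ) * ( Prod ) -> Type
( bool ) * ( Atom ) -> Type
( bool ) * ( bool ) -> Type
( bool ) * ( bool ) -> Prod
( bool ) * ( bool ) -> Atom
( bool ) * ( bool ) -> str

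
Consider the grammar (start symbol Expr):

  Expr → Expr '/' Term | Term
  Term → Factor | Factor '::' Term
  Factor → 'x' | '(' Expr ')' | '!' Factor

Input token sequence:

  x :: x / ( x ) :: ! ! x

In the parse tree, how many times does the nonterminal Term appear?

[Expr [Expr [Term [Factor x] :: [Term [Factor x]]]] / [Term [Factor ( [Expr [Term [Factor x]]] )] :: [Term [Factor ! [Factor ! [Factor x]]]]]]

5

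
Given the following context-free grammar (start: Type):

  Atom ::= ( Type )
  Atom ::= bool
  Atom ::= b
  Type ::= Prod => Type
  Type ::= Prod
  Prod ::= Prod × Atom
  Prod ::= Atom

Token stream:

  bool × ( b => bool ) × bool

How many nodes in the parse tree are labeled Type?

3

[Type [Prod [Prod [Prod [Atom bool]] × [Atom ( [Type [Prod [Atom b]] => [Type [Prod [Atom bool]]]] )]] × [Atom bool]]]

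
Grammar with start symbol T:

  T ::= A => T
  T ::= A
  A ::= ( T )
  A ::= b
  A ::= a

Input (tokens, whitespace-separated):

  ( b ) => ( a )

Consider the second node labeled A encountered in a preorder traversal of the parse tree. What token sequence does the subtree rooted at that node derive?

[T [A ( [T [A b]] )] => [T [A ( [T [A a]] )]]]

b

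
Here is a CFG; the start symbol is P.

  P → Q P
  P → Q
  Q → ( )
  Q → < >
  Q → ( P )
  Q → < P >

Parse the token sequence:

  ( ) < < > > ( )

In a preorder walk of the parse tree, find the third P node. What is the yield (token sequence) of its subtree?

< >

[P [Q ( )] [P [Q < [P [Q < >]] >] [P [Q ( )]]]]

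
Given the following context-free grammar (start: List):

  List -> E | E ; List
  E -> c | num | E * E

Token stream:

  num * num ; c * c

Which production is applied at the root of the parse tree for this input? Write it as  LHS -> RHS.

[List [E [E num] * [E num]] ; [List [E [E c] * [E c]]]]

List -> E ; List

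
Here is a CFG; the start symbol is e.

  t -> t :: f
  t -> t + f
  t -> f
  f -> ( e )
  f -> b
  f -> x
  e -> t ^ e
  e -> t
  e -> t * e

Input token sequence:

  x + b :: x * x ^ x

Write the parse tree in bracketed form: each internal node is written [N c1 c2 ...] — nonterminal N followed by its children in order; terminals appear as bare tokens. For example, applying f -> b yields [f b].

[e [t [t [t [f x]] + [f b]] :: [f x]] * [e [t [f x]] ^ [e [t [f x]]]]]

e
t * e
t :: f * e
t + f :: f * e
f + f :: f * e
x + f :: f * e
x + b :: f * e
x + b :: x * e
x + b :: x * t ^ e
x + b :: x * f ^ e
x + b :: x * x ^ e
x + b :: x * x ^ t
x + b :: x * x ^ f
x + b :: x * x ^ x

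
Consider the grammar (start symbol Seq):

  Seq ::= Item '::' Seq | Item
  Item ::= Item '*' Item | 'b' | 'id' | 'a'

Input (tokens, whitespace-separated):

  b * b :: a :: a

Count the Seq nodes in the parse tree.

3

[Seq [Item [Item b] * [Item b]] :: [Seq [Item a] :: [Seq [Item a]]]]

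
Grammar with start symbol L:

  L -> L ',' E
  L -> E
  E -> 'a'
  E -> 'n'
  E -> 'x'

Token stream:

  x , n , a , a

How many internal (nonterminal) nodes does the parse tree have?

8

[L [L [L [L [E x]] , [E n]] , [E a]] , [E a]]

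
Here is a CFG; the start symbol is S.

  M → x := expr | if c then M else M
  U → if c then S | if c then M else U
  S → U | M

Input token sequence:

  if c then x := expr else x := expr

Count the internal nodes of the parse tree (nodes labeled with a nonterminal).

4

[S [M if c then [M x := expr] else [M x := expr]]]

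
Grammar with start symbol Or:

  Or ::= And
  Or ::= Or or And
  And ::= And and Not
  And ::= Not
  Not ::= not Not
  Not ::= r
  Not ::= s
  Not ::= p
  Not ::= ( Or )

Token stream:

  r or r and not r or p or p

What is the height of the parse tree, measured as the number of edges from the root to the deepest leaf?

[Or [Or [Or [Or [And [Not r]]] or [And [And [Not r]] and [Not not [Not r]]]] or [And [Not p]]] or [And [Not p]]]

6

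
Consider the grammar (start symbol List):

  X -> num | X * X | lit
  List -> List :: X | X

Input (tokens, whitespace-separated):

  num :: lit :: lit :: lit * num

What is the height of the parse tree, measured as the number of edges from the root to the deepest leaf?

[List [List [List [List [X num]] :: [X lit]] :: [X lit]] :: [X [X lit] * [X num]]]

5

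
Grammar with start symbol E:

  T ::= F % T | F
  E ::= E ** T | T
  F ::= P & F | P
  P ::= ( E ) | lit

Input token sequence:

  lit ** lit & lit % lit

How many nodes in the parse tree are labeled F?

4

[E [E [T [F [P lit]]]] ** [T [F [P lit] & [F [P lit]]] % [T [F [P lit]]]]]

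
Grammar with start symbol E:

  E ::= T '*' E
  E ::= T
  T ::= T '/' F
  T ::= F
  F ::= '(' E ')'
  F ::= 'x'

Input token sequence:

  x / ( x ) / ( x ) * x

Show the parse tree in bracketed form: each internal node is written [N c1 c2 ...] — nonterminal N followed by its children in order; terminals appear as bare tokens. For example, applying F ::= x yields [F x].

E
T * E
T / F * E
T / F / F * E
F / F / F * E
x / F / F * E
x / ( E ) / F * E
x / ( T ) / F * E
x / ( F ) / F * E
x / ( x ) / F * E
x / ( x ) / ( E ) * E
x / ( x ) / ( T ) * E
x / ( x ) / ( F ) * E
x / ( x ) / ( x ) * E
x / ( x ) / ( x ) * T
x / ( x ) / ( x ) * F
x / ( x ) / ( x ) * x

[E [T [T [T [F x]] / [F ( [E [T [F x]]] )]] / [F ( [E [T [F x]]] )]] * [E [T [F x]]]]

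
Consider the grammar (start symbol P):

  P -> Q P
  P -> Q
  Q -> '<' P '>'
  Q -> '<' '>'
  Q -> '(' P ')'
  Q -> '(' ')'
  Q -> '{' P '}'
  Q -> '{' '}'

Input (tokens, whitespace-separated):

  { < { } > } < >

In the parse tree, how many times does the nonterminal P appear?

[P [Q { [P [Q < [P [Q { }]] >]] }] [P [Q < >]]]

4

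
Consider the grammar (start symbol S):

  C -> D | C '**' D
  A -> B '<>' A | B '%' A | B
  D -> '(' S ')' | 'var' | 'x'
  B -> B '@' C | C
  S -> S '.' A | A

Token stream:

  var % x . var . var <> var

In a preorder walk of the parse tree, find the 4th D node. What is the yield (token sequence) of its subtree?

[S [S [S [A [B [C [D var]]] % [A [B [C [D x]]]]]] . [A [B [C [D var]]]]] . [A [B [C [D var]]] <> [A [B [C [D var]]]]]]

var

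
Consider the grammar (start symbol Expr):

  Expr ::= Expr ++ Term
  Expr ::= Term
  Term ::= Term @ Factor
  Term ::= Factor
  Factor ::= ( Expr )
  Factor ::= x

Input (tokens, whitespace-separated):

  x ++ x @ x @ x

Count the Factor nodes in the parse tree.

[Expr [Expr [Term [Factor x]]] ++ [Term [Term [Term [Factor x]] @ [Factor x]] @ [Factor x]]]

4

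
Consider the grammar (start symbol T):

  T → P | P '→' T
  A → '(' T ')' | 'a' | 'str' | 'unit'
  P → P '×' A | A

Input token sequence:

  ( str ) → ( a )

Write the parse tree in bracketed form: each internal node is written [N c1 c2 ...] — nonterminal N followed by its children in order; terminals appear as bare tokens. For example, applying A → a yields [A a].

T
P → T
A → T
( T ) → T
( P ) → T
( A ) → T
( str ) → T
( str ) → P
( str ) → A
( str ) → ( T )
( str ) → ( P )
( str ) → ( A )
( str ) → ( a )

[T [P [A ( [T [P [A str]]] )]] → [T [P [A ( [T [P [A a]]] )]]]]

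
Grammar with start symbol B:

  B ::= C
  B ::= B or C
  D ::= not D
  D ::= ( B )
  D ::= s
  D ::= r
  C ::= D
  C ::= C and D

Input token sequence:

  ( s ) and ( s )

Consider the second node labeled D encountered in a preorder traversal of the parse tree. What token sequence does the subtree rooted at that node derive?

[B [C [C [D ( [B [C [D s]]] )]] and [D ( [B [C [D s]]] )]]]

s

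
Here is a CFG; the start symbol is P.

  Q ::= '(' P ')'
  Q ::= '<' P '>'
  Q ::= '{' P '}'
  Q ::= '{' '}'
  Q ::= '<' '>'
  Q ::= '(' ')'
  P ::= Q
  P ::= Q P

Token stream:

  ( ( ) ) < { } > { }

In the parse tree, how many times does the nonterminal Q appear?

5

[P [Q ( [P [Q ( )]] )] [P [Q < [P [Q { }]] >] [P [Q { }]]]]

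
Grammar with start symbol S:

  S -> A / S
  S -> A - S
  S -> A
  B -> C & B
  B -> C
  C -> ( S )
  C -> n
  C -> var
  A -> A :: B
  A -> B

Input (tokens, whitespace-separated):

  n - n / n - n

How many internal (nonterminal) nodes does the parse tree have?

[S [A [B [C n]]] - [S [A [B [C n]]] / [S [A [B [C n]]] - [S [A [B [C n]]]]]]]

16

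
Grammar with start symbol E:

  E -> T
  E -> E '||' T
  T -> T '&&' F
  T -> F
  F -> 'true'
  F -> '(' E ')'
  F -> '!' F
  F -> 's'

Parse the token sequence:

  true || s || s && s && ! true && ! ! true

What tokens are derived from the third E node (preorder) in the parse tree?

true

[E [E [E [T [F true]]] || [T [F s]]] || [T [T [T [T [F s]] && [F s]] && [F ! [F true]]] && [F ! [F ! [F true]]]]]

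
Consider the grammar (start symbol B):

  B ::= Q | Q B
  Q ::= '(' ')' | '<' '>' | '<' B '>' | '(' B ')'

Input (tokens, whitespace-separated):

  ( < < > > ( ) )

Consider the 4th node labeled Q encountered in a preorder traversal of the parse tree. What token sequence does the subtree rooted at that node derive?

[B [Q ( [B [Q < [B [Q < >]] >] [B [Q ( )]]] )]]

( )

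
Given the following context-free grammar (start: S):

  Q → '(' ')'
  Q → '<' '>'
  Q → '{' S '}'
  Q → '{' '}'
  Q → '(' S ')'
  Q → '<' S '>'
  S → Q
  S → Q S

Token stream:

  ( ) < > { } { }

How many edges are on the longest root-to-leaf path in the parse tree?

[S [Q ( )] [S [Q < >] [S [Q { }] [S [Q { }]]]]]

5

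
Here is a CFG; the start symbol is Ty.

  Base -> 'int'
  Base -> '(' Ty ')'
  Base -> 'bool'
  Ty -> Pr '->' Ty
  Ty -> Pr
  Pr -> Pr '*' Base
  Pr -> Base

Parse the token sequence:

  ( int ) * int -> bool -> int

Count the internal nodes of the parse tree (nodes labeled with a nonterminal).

[Ty [Pr [Pr [Base ( [Ty [Pr [Base int]]] )]] * [Base int]] -> [Ty [Pr [Base bool]] -> [Ty [Pr [Base int]]]]]

14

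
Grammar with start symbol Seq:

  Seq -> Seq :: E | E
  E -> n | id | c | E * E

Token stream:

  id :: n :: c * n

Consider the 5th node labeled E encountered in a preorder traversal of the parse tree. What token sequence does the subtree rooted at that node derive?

[Seq [Seq [Seq [E id]] :: [E n]] :: [E [E c] * [E n]]]

n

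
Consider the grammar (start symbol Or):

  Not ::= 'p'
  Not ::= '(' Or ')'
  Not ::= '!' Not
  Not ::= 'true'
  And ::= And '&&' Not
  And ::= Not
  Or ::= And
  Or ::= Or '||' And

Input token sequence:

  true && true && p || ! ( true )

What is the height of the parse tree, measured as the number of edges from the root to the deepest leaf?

7

[Or [Or [And [And [And [Not true]] && [Not true]] && [Not p]]] || [And [Not ! [Not ( [Or [And [Not true]]] )]]]]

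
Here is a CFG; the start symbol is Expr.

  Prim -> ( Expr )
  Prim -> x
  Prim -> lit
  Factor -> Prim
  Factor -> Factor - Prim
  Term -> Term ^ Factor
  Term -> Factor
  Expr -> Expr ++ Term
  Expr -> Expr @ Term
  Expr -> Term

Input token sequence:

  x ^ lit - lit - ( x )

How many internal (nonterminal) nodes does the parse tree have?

[Expr [Term [Term [Factor [Prim x]]] ^ [Factor [Factor [Factor [Prim lit]] - [Prim lit]] - [Prim ( [Expr [Term [Factor [Prim x]]]] )]]]]

15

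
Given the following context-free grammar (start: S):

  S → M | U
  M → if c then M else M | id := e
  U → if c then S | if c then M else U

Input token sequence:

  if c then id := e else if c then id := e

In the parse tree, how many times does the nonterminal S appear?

2

[S [U if c then [M id := e] else [U if c then [S [M id := e]]]]]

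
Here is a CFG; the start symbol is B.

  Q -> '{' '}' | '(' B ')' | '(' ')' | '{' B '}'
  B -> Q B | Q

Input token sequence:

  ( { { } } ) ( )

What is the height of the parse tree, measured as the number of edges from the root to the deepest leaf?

6

[B [Q ( [B [Q { [B [Q { }]] }]] )] [B [Q ( )]]]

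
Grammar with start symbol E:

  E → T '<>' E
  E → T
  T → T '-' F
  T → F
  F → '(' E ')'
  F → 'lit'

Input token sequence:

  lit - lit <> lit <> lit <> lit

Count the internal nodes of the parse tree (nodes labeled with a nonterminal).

[E [T [T [F lit]] - [F lit]] <> [E [T [F lit]] <> [E [T [F lit]] <> [E [T [F lit]]]]]]

14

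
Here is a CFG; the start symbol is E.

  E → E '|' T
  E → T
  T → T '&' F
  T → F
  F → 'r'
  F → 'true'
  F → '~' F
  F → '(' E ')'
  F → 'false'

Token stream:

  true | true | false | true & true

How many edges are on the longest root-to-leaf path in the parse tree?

6

[E [E [E [E [T [F true]]] | [T [F true]]] | [T [F false]]] | [T [T [F true]] & [F true]]]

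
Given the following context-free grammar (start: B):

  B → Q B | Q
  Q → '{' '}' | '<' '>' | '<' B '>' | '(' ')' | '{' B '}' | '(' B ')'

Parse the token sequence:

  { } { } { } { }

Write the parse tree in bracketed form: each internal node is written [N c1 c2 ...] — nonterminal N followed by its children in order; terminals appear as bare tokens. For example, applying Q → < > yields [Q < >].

[B [Q { }] [B [Q { }] [B [Q { }] [B [Q { }]]]]]

B
Q B
{ } B
{ } Q B
{ } { } B
{ } { } Q B
{ } { } { } B
{ } { } { } Q
{ } { } { } { }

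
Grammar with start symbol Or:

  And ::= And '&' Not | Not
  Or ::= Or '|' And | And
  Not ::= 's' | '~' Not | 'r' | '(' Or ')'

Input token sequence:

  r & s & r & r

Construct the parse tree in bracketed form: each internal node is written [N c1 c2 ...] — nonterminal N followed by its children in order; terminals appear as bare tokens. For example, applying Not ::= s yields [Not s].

[Or [And [And [And [And [Not r]] & [Not s]] & [Not r]] & [Not r]]]

Or
And
And & Not
And & Not & Not
And & Not & Not & Not
Not & Not & Not & Not
r & Not & Not & Not
r & s & Not & Not
r & s & r & Not
r & s & r & r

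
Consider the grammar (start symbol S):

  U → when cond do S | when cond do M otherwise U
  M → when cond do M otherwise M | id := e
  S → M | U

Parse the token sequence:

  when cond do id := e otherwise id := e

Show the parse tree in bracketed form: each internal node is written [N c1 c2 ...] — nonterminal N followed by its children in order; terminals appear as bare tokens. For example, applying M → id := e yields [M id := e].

[S [M when cond do [M id := e] otherwise [M id := e]]]

S
M
when cond do M otherwise M
when cond do id := e otherwise M
when cond do id := e otherwise id := e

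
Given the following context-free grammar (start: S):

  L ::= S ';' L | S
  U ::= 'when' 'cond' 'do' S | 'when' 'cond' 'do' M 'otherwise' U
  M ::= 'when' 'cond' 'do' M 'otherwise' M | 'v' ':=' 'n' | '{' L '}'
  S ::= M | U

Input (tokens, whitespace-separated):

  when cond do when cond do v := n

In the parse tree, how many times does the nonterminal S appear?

[S [U when cond do [S [U when cond do [S [M v := n]]]]]]

3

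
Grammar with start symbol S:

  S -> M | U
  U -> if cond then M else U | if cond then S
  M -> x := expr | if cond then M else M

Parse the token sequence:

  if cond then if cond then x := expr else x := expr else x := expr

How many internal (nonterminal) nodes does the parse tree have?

6

[S [M if cond then [M if cond then [M x := expr] else [M x := expr]] else [M x := expr]]]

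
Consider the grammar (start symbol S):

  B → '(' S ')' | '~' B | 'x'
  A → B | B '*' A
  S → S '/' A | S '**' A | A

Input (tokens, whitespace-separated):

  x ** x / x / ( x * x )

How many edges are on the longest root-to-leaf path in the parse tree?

[S [S [S [S [A [B x]]] ** [A [B x]]] / [A [B x]]] / [A [B ( [S [A [B x] * [A [B x]]]] )]]]

7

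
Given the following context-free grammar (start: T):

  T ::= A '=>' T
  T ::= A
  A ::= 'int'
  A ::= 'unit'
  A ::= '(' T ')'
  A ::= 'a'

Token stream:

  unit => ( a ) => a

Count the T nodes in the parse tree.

[T [A unit] => [T [A ( [T [A a]] )] => [T [A a]]]]

4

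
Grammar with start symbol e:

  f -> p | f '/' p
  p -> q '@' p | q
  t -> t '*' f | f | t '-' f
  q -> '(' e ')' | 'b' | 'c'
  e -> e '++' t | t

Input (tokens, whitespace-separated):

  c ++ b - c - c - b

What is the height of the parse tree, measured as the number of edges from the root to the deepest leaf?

8

[e [e [t [f [p [q c]]]]] ++ [t [t [t [t [f [p [q b]]]] - [f [p [q c]]]] - [f [p [q c]]]] - [f [p [q b]]]]]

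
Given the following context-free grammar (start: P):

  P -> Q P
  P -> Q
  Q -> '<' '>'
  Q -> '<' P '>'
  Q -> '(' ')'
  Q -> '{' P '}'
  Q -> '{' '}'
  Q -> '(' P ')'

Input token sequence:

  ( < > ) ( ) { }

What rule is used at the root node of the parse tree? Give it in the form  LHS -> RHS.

P -> Q P

[P [Q ( [P [Q < >]] )] [P [Q ( )] [P [Q { }]]]]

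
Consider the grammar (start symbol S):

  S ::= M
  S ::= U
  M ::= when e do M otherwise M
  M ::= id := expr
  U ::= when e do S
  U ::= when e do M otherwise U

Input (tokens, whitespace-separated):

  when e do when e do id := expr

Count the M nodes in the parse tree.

1

[S [U when e do [S [U when e do [S [M id := expr]]]]]]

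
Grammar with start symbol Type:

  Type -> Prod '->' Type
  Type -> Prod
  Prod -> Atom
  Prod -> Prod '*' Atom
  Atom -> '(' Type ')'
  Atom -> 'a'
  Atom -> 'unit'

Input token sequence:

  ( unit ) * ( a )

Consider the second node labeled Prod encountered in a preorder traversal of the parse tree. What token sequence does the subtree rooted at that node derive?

[Type [Prod [Prod [Atom ( [Type [Prod [Atom unit]]] )]] * [Atom ( [Type [Prod [Atom a]]] )]]]

( unit )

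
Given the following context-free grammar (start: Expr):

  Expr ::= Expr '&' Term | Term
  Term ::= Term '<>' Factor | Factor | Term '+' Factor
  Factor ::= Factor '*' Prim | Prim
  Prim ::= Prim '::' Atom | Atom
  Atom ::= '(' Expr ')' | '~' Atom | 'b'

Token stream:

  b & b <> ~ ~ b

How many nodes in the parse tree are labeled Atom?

5

[Expr [Expr [Term [Factor [Prim [Atom b]]]]] & [Term [Term [Factor [Prim [Atom b]]]] <> [Factor [Prim [Atom ~ [Atom ~ [Atom b]]]]]]]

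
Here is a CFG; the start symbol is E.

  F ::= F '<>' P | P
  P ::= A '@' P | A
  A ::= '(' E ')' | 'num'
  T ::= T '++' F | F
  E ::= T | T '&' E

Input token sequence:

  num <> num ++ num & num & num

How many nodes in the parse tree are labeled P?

[E [T [T [F [F [P [A num]]] <> [P [A num]]]] ++ [F [P [A num]]]] & [E [T [F [P [A num]]]] & [E [T [F [P [A num]]]]]]]

5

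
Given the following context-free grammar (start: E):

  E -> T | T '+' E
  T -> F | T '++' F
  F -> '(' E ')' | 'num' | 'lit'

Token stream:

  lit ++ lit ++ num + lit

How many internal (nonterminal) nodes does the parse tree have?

[E [T [T [T [F lit]] ++ [F lit]] ++ [F num]] + [E [T [F lit]]]]

10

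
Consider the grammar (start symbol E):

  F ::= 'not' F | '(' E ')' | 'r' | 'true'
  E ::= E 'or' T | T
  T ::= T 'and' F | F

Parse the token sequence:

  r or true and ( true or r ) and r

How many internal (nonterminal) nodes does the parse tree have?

[E [E [T [F r]]] or [T [T [T [F true]] and [F ( [E [E [T [F true]]] or [T [F r]]] )]] and [F r]]]

16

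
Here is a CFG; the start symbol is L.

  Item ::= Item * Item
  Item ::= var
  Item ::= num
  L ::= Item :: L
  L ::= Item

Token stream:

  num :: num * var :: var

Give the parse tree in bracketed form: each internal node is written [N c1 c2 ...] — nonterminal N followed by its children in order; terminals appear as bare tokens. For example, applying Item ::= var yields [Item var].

L
Item :: L
num :: L
num :: Item :: L
num :: Item * Item :: L
num :: num * Item :: L
num :: num * var :: L
num :: num * var :: Item
num :: num * var :: var

[L [Item num] :: [L [Item [Item num] * [Item var]] :: [L [Item var]]]]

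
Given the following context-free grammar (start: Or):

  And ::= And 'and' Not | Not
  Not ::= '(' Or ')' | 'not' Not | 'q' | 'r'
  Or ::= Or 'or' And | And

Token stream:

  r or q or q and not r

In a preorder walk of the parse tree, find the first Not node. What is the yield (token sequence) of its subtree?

[Or [Or [Or [And [Not r]]] or [And [Not q]]] or [And [And [Not q]] and [Not not [Not r]]]]

r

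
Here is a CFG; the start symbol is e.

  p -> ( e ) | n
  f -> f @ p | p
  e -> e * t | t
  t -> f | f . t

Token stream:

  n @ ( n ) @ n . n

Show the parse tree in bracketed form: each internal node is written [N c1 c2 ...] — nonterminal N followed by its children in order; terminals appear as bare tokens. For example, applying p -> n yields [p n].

[e [t [f [f [f [p n]] @ [p ( [e [t [f [p n]]]] )]] @ [p n]] . [t [f [p n]]]]]

e
t
f . t
f @ p . t
f @ p @ p . t
p @ p @ p . t
n @ p @ p . t
n @ ( e ) @ p . t
n @ ( t ) @ p . t
n @ ( f ) @ p . t
n @ ( p ) @ p . t
n @ ( n ) @ p . t
n @ ( n ) @ n . t
n @ ( n ) @ n . f
n @ ( n ) @ n . p
n @ ( n ) @ n . n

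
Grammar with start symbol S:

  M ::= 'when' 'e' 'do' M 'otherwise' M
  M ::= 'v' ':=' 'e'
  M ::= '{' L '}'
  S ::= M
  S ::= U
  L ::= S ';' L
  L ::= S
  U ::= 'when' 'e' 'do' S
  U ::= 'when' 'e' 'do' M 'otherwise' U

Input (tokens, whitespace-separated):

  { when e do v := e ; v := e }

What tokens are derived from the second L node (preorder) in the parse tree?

[S [M { [L [S [U when e do [S [M v := e]]]] ; [L [S [M v := e]]]] }]]

v := e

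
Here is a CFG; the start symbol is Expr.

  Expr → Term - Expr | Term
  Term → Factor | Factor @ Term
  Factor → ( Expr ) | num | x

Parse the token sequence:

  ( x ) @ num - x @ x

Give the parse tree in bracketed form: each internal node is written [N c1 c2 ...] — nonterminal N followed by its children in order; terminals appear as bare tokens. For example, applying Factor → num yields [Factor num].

[Expr [Term [Factor ( [Expr [Term [Factor x]]] )] @ [Term [Factor num]]] - [Expr [Term [Factor x] @ [Term [Factor x]]]]]

Expr
Term - Expr
Factor @ Term - Expr
( Expr ) @ Term - Expr
( Term ) @ Term - Expr
( Factor ) @ Term - Expr
( x ) @ Term - Expr
( x ) @ Factor - Expr
( x ) @ num - Expr
( x ) @ num - Term
( x ) @ num - Factor @ Term
( x ) @ num - x @ Term
( x ) @ num - x @ Factor
( x ) @ num - x @ x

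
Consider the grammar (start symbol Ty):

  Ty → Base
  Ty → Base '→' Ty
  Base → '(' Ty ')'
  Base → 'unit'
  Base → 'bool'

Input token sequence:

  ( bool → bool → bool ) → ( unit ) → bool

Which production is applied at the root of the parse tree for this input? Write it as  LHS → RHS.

Ty → Base '→' Ty

[Ty [Base ( [Ty [Base bool] → [Ty [Base bool] → [Ty [Base bool]]]] )] → [Ty [Base ( [Ty [Base unit]] )] → [Ty [Base bool]]]]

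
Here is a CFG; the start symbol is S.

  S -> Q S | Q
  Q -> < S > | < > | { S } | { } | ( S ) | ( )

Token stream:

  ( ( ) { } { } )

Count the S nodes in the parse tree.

[S [Q ( [S [Q ( )] [S [Q { }] [S [Q { }]]]] )]]

4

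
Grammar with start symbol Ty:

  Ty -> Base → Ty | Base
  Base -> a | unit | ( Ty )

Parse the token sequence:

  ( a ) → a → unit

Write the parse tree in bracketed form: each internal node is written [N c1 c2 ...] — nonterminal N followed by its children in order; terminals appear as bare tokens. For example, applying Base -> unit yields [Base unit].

Ty
Base → Ty
( Ty ) → Ty
( Base ) → Ty
( a ) → Ty
( a ) → Base → Ty
( a ) → a → Ty
( a ) → a → Base
( a ) → a → unit

[Ty [Base ( [Ty [Base a]] )] → [Ty [Base a] → [Ty [Base unit]]]]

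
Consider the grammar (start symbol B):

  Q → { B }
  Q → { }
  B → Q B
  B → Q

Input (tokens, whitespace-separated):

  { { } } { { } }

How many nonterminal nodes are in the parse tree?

8

[B [Q { [B [Q { }]] }] [B [Q { [B [Q { }]] }]]]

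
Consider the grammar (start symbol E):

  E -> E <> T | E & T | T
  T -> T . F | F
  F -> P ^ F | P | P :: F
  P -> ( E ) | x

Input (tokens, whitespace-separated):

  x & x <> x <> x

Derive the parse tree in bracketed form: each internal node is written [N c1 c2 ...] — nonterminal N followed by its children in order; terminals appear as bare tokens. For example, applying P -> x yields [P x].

E
E <> T
E <> T <> T
E & T <> T <> T
T & T <> T <> T
F & T <> T <> T
P & T <> T <> T
x & T <> T <> T
x & F <> T <> T
x & P <> T <> T
x & x <> T <> T
x & x <> F <> T
x & x <> P <> T
x & x <> x <> T
x & x <> x <> F
x & x <> x <> P
x & x <> x <> x

[E [E [E [E [T [F [P x]]]] & [T [F [P x]]]] <> [T [F [P x]]]] <> [T [F [P x]]]]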